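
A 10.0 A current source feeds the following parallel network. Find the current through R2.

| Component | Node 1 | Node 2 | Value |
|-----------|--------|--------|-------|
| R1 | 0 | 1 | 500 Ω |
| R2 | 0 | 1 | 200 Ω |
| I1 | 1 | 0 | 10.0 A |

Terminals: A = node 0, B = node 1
All resistors sit directly between nodes 0 and 1, so they are in parallel and share one voltage V; the full source current 10 A splits among them.
1/R_par = 1/500 + 1/200 = 0.007 S  =>  R_par = 142.9 Ω
V = I × R_par = 10 × 142.9 = 1429 V
I_R2 = V/R2 = 1429/200 = 7.143 A

Final answer: 7.143 A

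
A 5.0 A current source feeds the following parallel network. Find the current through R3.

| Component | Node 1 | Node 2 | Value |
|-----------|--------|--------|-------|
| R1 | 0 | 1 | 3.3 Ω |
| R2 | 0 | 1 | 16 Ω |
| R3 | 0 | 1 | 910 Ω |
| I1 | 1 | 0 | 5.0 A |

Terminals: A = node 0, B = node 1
All resistors sit directly between nodes 0 and 1, so they are in parallel and share one voltage V; the full source current 5 A splits among them.
1/R_par = 1/3.3 + 1/16 + 1/910 = 0.3666 S  =>  R_par = 2.728 Ω
V = I × R_par = 5 × 2.728 = 13.64 V
I_R3 = V/R3 = 13.64/910 = 0.01499 A

Final answer: 0.01499 A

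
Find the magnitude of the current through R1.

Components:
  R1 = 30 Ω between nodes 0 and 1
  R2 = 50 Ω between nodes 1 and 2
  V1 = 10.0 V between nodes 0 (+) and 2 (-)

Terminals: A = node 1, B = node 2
Nodal analysis, taking node 2 as the 0 V reference.
Source V1 fixes V_0 = 10 V.
KCL at each unknown node (sum of currents leaving = 0; resistances in Ω):
  Node 1: (V_1 - 10)/30 + (V_1 - 0)/50 = 0
Collecting terms: 0.05333 × V_1 = 0.3333  =>  V_1 = 6.25 V
I_R1 = (V_0 - V_1)/R1 = (10 - 6.25)/30 = 0.125 A
|I_R1| = 0.125 A

Final answer: |I_R1| = 0.125 A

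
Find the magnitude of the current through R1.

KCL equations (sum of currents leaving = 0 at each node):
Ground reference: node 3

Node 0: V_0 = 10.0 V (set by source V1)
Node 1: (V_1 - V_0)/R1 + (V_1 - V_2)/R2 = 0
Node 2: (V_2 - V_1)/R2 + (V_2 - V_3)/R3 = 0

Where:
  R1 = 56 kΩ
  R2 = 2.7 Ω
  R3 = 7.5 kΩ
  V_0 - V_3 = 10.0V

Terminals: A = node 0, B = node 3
Nodal analysis, taking node 3 as the 0 V reference.
Source V1 fixes V_0 = 10 V.
KCL at each unknown node (sum of currents leaving = 0; resistances in Ω):
  Node 1: (V_1 - 10)/56000 + (V_1 - V_2)/2.7 = 0
  Node 2: (V_2 - V_1)/2.7 + (V_2 - 0)/7500 = 0
Collecting terms (coefficients in siemens):
  0.3704·V_1 - 0.3704·V_2 = 0.0001786
  0.3705·V_2 - 0.3704·V_1 = 0
Determinant D = (0.3704)(0.3705) - (-0.3704)(-0.3704) = 0.000056
V_1 = [(0.0001786)(0.3705) - (-0.3704)(0)]/D = 1.181 V
V_2 = [(0.3704)(0) - (0.0001786)(-0.3704)]/D = 1.181 V
I_R1 = (V_0 - V_1)/R1 = (10 - 1.181)/56000 = 0.0001575 A
|I_R1| = 0.0001575 A

Final answer: |I_R1| = 0.0001575 A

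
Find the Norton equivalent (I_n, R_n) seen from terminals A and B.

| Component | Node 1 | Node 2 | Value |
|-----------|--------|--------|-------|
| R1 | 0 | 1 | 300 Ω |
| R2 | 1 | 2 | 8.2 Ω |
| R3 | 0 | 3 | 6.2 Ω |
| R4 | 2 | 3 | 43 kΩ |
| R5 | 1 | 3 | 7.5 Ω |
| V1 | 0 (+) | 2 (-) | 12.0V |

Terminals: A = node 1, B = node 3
Find the Thévenin equivalent first; then I_n = V_th/R_th and R_n = R_th.
Step 1 — V_th is the open-circuit voltage V_A - V_B (nothing connected across the terminals).
Nodal analysis, taking node 2 as the 0 V reference.
Source V1 fixes V_0 = 12 V.
KCL at each unknown node (sum of currents leaving = 0; resistances in Ω):
  Node 1: (V_1 - 12)/300 + (V_1 - 0)/8.2 + (V_1 - V_3)/7.5 = 0
  Node 3: (V_3 - 12)/6.2 + (V_3 - 0)/43000 + (V_3 - V_1)/7.5 = 0
Collecting terms (coefficients in siemens):
  0.2586·V_1 - 0.1333·V_3 = 0.04
  0.2946·V_3 - 0.1333·V_1 = 1.935
Determinant D = (0.2586)(0.2946) - (-0.1333)(-0.1333) = 0.05842
V_1 = [(0.04)(0.2946) - (-0.1333)(1.935)]/D = 4.619 V
V_3 = [(0.2586)(1.935) - (0.04)(-0.1333)]/D = 8.659 V
V_th = V_1 - V_3 = 4.619 - 8.659 = -4.04 V
Step 2 — R_th: zero the source — replace V1 by a short circuit (node 2 merges into node 0) — and find the resistance seen between A (node 1) and B (node 3).
Reduce the network between node 1 (A) and node 3 (B) by series/parallel combination:
  Rp1 = R1 ‖ R2 (parallel, both between nodes 0 and 1) = 1/(1/300 + 1/8.2) = 7.982 Ω
  Rp2 = R3 ‖ R4 (parallel, both between nodes 0 and 3) = 1/(1/6.2 + 1/43000) = 6.199 Ω
  Rs1 = Rp1 + Rp2 (series, joined only at node 0) = 7.982 + 6.199 = 14.18 Ω
  Rp3 = R5 ‖ Rs1 (parallel, both between nodes 1 and 3) = 1/(1/7.5 + 1/14.18) = 4.906 Ω
R_th = 4.906 Ω
I_n = V_th/R_th = -4.04/4.906 = -0.8236 A, and R_n = R_th = 4.906 Ω

Final answer: I_n = -0.8236 A, R_n = 4.906 Ω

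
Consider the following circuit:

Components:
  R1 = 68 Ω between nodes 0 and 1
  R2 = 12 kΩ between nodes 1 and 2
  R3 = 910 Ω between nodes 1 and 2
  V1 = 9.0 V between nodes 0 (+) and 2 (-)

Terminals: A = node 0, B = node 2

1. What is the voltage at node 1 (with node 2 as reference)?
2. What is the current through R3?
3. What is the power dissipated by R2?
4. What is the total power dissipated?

Nodal analysis, taking node 2 as the 0 V reference.
Source V1 fixes V_0 = 9 V.
KCL at each unknown node (sum of currents leaving = 0; resistances in Ω):
  Node 1: (V_1 - 9)/68 + (V_1 - 0)/12000 + (V_1 - 0)/910 = 0
Collecting terms: 0.01589 × V_1 = 0.1324  =>  V_1 = 8.33 V
Part 1:
  Read off the nodal solution: V_1 = 8.33 V
Part 2:
  I_R3 = (V_1 - V_2)/R3 = (8.33 - 0)/910 = 0.009154 A
  Magnitude: I_R3 = 0.009154 A
Part 3:
  I_R2 = (V_1 - V_2)/R2 = (8.33 - 0)/12000 = 0.0006942 A
  P_R2 = I_R2² × R2 = (0.0006942)² × 12000 = 0.005783 W
Part 4:
  Power in each resistor, P = (ΔV)²/R:
    P_R1 = (9 - 8.33)²/68 = 0.006595 W
    P_R2 = (8.33 - 0)²/12000 = 0.005783 W
    P_R3 = (8.33 - 0)²/910 = 0.07626 W
  P_total = P_R1 + P_R2 + P_R3 = 0.08864 W

Final answers:
1. V_1 = 8.33 V
2. I_R3 = 0.009154 A
3. P_R2 = 0.005783 W
4. P_total = 0.08864 W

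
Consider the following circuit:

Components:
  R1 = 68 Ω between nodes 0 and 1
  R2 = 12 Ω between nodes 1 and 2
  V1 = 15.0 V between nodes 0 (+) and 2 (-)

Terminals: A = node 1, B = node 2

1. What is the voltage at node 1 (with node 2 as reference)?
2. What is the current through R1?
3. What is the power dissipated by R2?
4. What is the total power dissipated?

Nodal analysis, taking node 2 as the 0 V reference.
Source V1 fixes V_0 = 15 V.
KCL at each unknown node (sum of currents leaving = 0; resistances in Ω):
  Node 1: (V_1 - 15)/68 + (V_1 - 0)/12 = 0
Collecting terms: 0.09804 × V_1 = 0.2206  =>  V_1 = 2.25 V
Part 1:
  Read off the nodal solution: V_1 = 2.25 V
Part 2:
  I_R1 = (V_0 - V_1)/R1 = (15 - 2.25)/68 = 0.1875 A
  Magnitude: I_R1 = 0.1875 A
Part 3:
  I_R2 = (V_1 - V_2)/R2 = (2.25 - 0)/12 = 0.1875 A
  P_R2 = I_R2² × R2 = (0.1875)² × 12 = 0.4219 W
Part 4:
  Power in each resistor, P = (ΔV)²/R:
    P_R1 = (15 - 2.25)²/68 = 2.391 W
    P_R2 = (2.25 - 0)²/12 = 0.4219 W
  P_total = P_R1 + P_R2 = 2.812 W

Final answers:
1. V_1 = 2.25 V
2. I_R1 = 0.1875 A
3. P_R2 = 0.4219 W
4. P_total = 2.812 W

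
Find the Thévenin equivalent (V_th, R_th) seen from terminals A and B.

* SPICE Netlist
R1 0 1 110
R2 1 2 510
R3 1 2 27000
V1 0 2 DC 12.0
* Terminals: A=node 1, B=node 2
Step 1 — V_th is the open-circuit voltage V_A - V_B (nothing connected across the terminals).
Nodal analysis, taking node 2 as the 0 V reference.
Source V1 fixes V_0 = 12 V.
KCL at each unknown node (sum of currents leaving = 0; resistances in Ω):
  Node 1: (V_1 - 12)/110 + (V_1 - 0)/510 + (V_1 - 0)/27000 = 0
Collecting terms: 0.01109 × V_1 = 0.1091  =>  V_1 = 9.838 V
V_th = V_1 - V_2 = 9.838 - 0 = 9.838 V
Step 2 — R_th: zero the source — replace V1 by a short circuit (node 2 merges into node 0) — and find the resistance seen between A (node 1) and B (node 0).
Reduce the network between node 1 (A) and node 0 (B) by series/parallel combination:
  Rp1 = R1 ‖ R2 ‖ R3 (parallel, all between nodes 0 and 1) = 1/(1/110 + 1/510 + 1/27000) = 90.18 Ω
R_th = 90.18 Ω

Final answer: V_th = 9.838 V, R_th = 90.18 Ω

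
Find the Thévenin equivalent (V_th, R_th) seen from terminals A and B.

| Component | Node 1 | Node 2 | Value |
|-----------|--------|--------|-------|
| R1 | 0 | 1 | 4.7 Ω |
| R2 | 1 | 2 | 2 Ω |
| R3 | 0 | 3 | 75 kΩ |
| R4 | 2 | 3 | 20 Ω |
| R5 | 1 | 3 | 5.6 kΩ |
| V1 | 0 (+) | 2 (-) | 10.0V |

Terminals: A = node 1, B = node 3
Step 1 — V_th is the open-circuit voltage V_A - V_B (nothing connected across the terminals).
Nodal analysis, taking node 2 as the 0 V reference.
Source V1 fixes V_0 = 10 V.
KCL at each unknown node (sum of currents leaving = 0; resistances in Ω):
  Node 1: (V_1 - 10)/4.7 + (V_1 - 0)/2 + (V_1 - V_3)/5600 = 0
  Node 3: (V_3 - 10)/75000 + (V_3 - 0)/20 + (V_3 - V_1)/5600 = 0
Collecting terms (coefficients in siemens):
  0.7129·V_1 - 0.0001786·V_3 = 2.128
  0.05019·V_3 - 0.0001786·V_1 = 0.0001333
Determinant D = (0.7129)(0.05019) - (-0.0001786)(-0.0001786) = 0.03578
V_1 = [(2.128)(0.05019) - (-0.0001786)(0.0001333)]/D = 2.984 V
V_3 = [(0.7129)(0.0001333) - (2.128)(-0.0001786)]/D = 0.01327 V
V_th = V_1 - V_3 = 2.984 - 0.01327 = 2.971 V
Step 2 — R_th: zero the source — replace V1 by a short circuit (node 2 merges into node 0) — and find the resistance seen between A (node 1) and B (node 3).
Reduce the network between node 1 (A) and node 3 (B) by series/parallel combination:
  Rp1 = R1 ‖ R2 (parallel, both between nodes 0 and 1) = 1/(1/4.7 + 1/2) = 1.403 Ω
  Rp2 = R3 ‖ R4 (parallel, both between nodes 0 and 3) = 1/(1/75000 + 1/20) = 19.99 Ω
  Rs1 = Rp1 + Rp2 (series, joined only at node 0) = 1.403 + 19.99 = 21.4 Ω
  Rp3 = R5 ‖ Rs1 (parallel, both between nodes 1 and 3) = 1/(1/5600 + 1/21.4) = 21.32 Ω
R_th = 21.32 Ω

Final answer: V_th = 2.971 V, R_th = 21.32 Ω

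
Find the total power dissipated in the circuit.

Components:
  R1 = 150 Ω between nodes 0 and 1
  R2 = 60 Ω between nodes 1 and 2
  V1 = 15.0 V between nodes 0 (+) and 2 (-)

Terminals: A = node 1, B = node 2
Nodal analysis, taking node 2 as the 0 V reference.
Source V1 fixes V_0 = 15 V.
KCL at each unknown node (sum of currents leaving = 0; resistances in Ω):
  Node 1: (V_1 - 15)/150 + (V_1 - 0)/60 = 0
Collecting terms: 0.02333 × V_1 = 0.1  =>  V_1 = 4.286 V
Power in each resistor, P = (ΔV)²/R:
  P_R1 = (15 - 4.286)²/150 = 0.7653 W
  P_R2 = (4.286 - 0)²/60 = 0.3061 W
P_total = P_R1 + P_R2 = 1.071 W

Final answer: 1.071 W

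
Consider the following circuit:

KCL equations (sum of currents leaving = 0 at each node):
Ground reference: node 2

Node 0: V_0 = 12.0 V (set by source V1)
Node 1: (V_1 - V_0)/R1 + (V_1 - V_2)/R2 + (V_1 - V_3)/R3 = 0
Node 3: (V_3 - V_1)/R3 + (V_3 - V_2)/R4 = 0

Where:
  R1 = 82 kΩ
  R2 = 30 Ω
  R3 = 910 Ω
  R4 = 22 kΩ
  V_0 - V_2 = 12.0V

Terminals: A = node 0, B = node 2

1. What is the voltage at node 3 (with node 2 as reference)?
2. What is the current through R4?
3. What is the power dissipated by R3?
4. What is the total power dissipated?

Nodal analysis, taking node 2 as the 0 V reference.
Source V1 fixes V_0 = 12 V.
KCL at each unknown node (sum of currents leaving = 0; resistances in Ω):
  Node 1: (V_1 - 12)/82000 + (V_1 - 0)/30 + (V_1 - V_3)/910 = 0
  Node 3: (V_3 - V_1)/910 + (V_3 - 0)/22000 = 0
Collecting terms (coefficients in siemens):
  0.03444·V_1 - 0.001099·V_3 = 0.0001463
  0.001144·V_3 - 0.001099·V_1 = 0
Determinant D = (0.03444)(0.001144) - (-0.001099)(-0.001099) = 0.00003821
V_1 = [(0.0001463)(0.001144) - (-0.001099)(0)]/D = 0.004383 V
V_3 = [(0.03444)(0) - (0.0001463)(-0.001099)]/D = 0.004209 V
Part 1:
  Read off the nodal solution: V_3 = 0.004209 V
Part 2:
  I_R4 = (V_2 - V_3)/R4 = (0 - 0.004209)/22000 = -0.0000001913 A
  Magnitude: I_R4 = 0.0000001913 A
Part 3:
  I_R3 = (V_1 - V_3)/R3 = (0.004383 - 0.004209)/910 = 0.0000001913 A
  P_R3 = I_R3² × R3 = (0.0000001913)² × 910 = 0.00000000003331 W
Part 4:
  Power in each resistor, P = (ΔV)²/R:
    P_R1 = (12 - 0.004383)²/82000 = 0.001755 W
    P_R2 = (0.004383 - 0)²/30 = 0.0000006403 W
    P_R3 = (0.004383 - 0.004209)²/910 = 0.00000000003331 W
    P_R4 = (0 - 0.004209)²/22000 = 0.0000000008052 W
  P_total = P_R1 + P_R2 + P_R3 + P_R4 = 0.001755 W

Final answers:
1. V_3 = 0.004209 V
2. I_R4 = 1.913e-07 A
3. P_R3 = 3.331e-11 W
4. P_total = 0.001755 W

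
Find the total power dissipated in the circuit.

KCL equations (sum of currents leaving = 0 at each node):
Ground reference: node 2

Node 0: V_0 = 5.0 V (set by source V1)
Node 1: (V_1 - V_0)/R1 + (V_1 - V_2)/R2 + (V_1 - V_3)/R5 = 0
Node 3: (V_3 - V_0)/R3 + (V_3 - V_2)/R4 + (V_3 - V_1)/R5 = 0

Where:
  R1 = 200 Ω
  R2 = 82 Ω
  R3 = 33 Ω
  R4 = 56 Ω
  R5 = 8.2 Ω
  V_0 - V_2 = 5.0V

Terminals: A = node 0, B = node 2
Nodal analysis, taking node 2 as the 0 V reference.
Source V1 fixes V_0 = 5 V.
KCL at each unknown node (sum of currents leaving = 0; resistances in Ω):
  Node 1: (V_1 - 5)/200 + (V_1 - 0)/82 + (V_1 - V_3)/8.2 = 0
  Node 3: (V_3 - 5)/33 + (V_3 - 0)/56 + (V_3 - V_1)/8.2 = 0
Collecting terms (coefficients in siemens):
  0.1391·V_1 - 0.122·V_3 = 0.025
  0.1701·V_3 - 0.122·V_1 = 0.1515
Determinant D = (0.1391)(0.1701) - (-0.122)(-0.122) = 0.008798
V_1 = [(0.025)(0.1701) - (-0.122)(0.1515)]/D = 2.583 V
V_3 = [(0.1391)(0.1515) - (0.025)(-0.122)]/D = 2.743 V
Power in each resistor, P = (ΔV)²/R:
  P_R1 = (5 - 2.583)²/200 = 0.0292 W
  P_R2 = (2.583 - 0)²/82 = 0.0814 W
  P_R3 = (5 - 2.743)²/33 = 0.1544 W
  P_R4 = (0 - 2.743)²/56 = 0.1343 W
  P_R5 = (2.583 - 2.743)²/8.2 = 0.003094 W
P_total = P_R1 + P_R2 + P_R3 + P_R4 + P_R5 = 0.4024 W

Final answer: 0.4024 W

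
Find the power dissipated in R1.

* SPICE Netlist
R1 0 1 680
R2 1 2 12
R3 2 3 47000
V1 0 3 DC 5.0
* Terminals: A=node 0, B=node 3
Nodal analysis, taking node 3 as the 0 V reference.
Source V1 fixes V_0 = 5 V.
KCL at each unknown node (sum of currents leaving = 0; resistances in Ω):
  Node 1: (V_1 - 5)/680 + (V_1 - V_2)/12 = 0
  Node 2: (V_2 - V_1)/12 + (V_2 - 0)/47000 = 0
Collecting terms (coefficients in siemens):
  0.0848·V_1 - 0.08333·V_2 = 0.007353
  0.08335·V_2 - 0.08333·V_1 = 0
Determinant D = (0.0848)(0.08335) - (-0.08333)(-0.08333) = 0.0001244
V_1 = [(0.007353)(0.08335) - (-0.08333)(0)]/D = 4.929 V
V_2 = [(0.0848)(0) - (0.007353)(-0.08333)]/D = 4.927 V
I_R1 = (V_0 - V_1)/R1 = (5 - 4.929)/680 = 0.0001048 A
P_R1 = I_R1² × R1 = (0.0001048)² × 680 = 0.000007474 W

Final answer: 7.474e-06 W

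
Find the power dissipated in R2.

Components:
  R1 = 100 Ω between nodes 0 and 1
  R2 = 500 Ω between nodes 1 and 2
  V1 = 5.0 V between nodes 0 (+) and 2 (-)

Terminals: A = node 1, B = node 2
Nodal analysis, taking node 2 as the 0 V reference.
Source V1 fixes V_0 = 5 V.
KCL at each unknown node (sum of currents leaving = 0; resistances in Ω):
  Node 1: (V_1 - 5)/100 + (V_1 - 0)/500 = 0
Collecting terms: 0.012 × V_1 = 0.05  =>  V_1 = 4.167 V
I_R2 = (V_1 - V_2)/R2 = (4.167 - 0)/500 = 0.008333 A
P_R2 = I_R2² × R2 = (0.008333)² × 500 = 0.03472 W

Final answer: 0.03472 W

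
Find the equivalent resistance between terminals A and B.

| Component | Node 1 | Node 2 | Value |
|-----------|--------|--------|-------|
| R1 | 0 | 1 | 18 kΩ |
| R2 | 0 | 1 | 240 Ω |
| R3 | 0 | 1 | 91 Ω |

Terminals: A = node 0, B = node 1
Reduce the network between node 0 (A) and node 1 (B) by series/parallel combination:
  Rp1 = R1 ‖ R2 ‖ R3 (parallel, all between nodes 0 and 1) = 1/(1/18000 + 1/240 + 1/91) = 65.74 Ω
R_eq = 65.74 Ω

Final answer: 65.74 Ω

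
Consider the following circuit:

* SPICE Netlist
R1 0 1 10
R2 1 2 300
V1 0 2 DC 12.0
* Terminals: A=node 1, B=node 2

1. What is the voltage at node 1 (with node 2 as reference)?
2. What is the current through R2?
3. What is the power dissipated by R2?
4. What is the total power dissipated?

Nodal analysis, taking node 2 as the 0 V reference.
Source V1 fixes V_0 = 12 V.
KCL at each unknown node (sum of currents leaving = 0; resistances in Ω):
  Node 1: (V_1 - 12)/10 + (V_1 - 0)/300 = 0
Collecting terms: 0.1033 × V_1 = 1.2  =>  V_1 = 11.61 V
Part 1:
  Read off the nodal solution: V_1 = 11.61 V
Part 2:
  I_R2 = (V_1 - V_2)/R2 = (11.61 - 0)/300 = 0.03871 A
  Magnitude: I_R2 = 0.03871 A
Part 3:
  I_R2 = (V_1 - V_2)/R2 = (11.61 - 0)/300 = 0.03871 A
  P_R2 = I_R2² × R2 = (0.03871)² × 300 = 0.4495 W
Part 4:
  Power in each resistor, P = (ΔV)²/R:
    P_R1 = (12 - 11.61)²/10 = 0.01498 W
    P_R2 = (11.61 - 0)²/300 = 0.4495 W
  P_total = P_R1 + P_R2 = 0.4645 W

Final answers:
1. V_1 = 11.61 V
2. I_R2 = 0.03871 A
3. P_R2 = 0.4495 W
4. P_total = 0.4645 W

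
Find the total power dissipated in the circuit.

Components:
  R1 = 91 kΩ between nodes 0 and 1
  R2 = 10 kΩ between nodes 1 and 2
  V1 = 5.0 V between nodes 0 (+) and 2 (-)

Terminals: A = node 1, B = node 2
Nodal analysis, taking node 2 as the 0 V reference.
Source V1 fixes V_0 = 5 V.
KCL at each unknown node (sum of currents leaving = 0; resistances in Ω):
  Node 1: (V_1 - 5)/91000 + (V_1 - 0)/10000 = 0
Collecting terms: 0.000111 × V_1 = 0.00005495  =>  V_1 = 0.495 V
Power in each resistor, P = (ΔV)²/R:
  P_R1 = (5 - 0.495)²/91000 = 0.000223 W
  P_R2 = (0.495 - 0)²/10000 = 0.00002451 W
P_total = P_R1 + P_R2 = 0.0002475 W

Final answer: 0.0002475 W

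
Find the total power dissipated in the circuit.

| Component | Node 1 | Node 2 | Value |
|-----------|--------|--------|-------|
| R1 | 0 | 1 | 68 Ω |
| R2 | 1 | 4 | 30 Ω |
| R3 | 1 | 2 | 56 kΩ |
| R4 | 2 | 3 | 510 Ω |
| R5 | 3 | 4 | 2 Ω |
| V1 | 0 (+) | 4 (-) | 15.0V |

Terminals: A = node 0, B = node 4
Nodal analysis, taking node 4 as the 0 V reference.
Source V1 fixes V_0 = 15 V.
KCL at each unknown node (sum of currents leaving = 0; resistances in Ω):
  Node 1: (V_1 - 15)/68 + (V_1 - 0)/30 + (V_1 - V_2)/56000 = 0
  Node 2: (V_2 - V_1)/56000 + (V_2 - V_3)/510 = 0
  Node 3: (V_3 - V_2)/510 + (V_3 - 0)/2 = 0
Collecting terms (coefficients in siemens):
  0.04806·V_1 - 0.00001786·V_2 = 0.2206
  0.001979·V_2 - 0.00001786·V_1 - 0.001961·V_3 = 0
  0.502·V_3 - 0.001961·V_2 = 0
Solving these 3 simultaneous equations (Gaussian elimination) gives:
  V_1 = 4.59 V, V_2 = 0.04159 V, V_3 = 0.0001624 V
Power in each resistor, P = (ΔV)²/R:
  P_R1 = (15 - 4.59)²/68 = 1.594 W
  P_R2 = (4.59 - 0)²/30 = 0.7023 W
  P_R3 = (4.59 - 0.04159)²/56000 = 0.0003695 W
  P_R4 = (0.04159 - 0.0001624)²/510 = 0.000003365 W
  P_R5 = (0.0001624 - 0)²/2 = 0.00000001319 W
P_total = P_R1 + P_R2 + P_R3 + P_R4 + P_R5 = 2.296 W

Final answer: 2.296 W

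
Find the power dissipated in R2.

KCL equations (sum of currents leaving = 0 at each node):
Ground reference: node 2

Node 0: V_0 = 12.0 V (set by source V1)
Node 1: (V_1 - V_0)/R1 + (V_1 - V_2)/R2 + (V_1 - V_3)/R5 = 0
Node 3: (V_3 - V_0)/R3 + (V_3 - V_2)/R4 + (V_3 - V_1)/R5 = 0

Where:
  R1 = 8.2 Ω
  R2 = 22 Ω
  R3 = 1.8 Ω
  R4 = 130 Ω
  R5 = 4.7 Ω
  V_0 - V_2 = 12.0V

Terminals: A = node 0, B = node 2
Nodal analysis, taking node 2 as the 0 V reference.
Source V1 fixes V_0 = 12 V.
KCL at each unknown node (sum of currents leaving = 0; resistances in Ω):
  Node 1: (V_1 - 12)/8.2 + (V_1 - 0)/22 + (V_1 - V_3)/4.7 = 0
  Node 3: (V_3 - 12)/1.8 + (V_3 - 0)/130 + (V_3 - V_1)/4.7 = 0
Collecting terms (coefficients in siemens):
  0.3802·V_1 - 0.2128·V_3 = 1.463
  0.776·V_3 - 0.2128·V_1 = 6.667
Determinant D = (0.3802)(0.776) - (-0.2128)(-0.2128) = 0.2497
V_1 = [(1.463)(0.776) - (-0.2128)(6.667)]/D = 10.23 V
V_3 = [(0.3802)(6.667) - (1.463)(-0.2128)]/D = 11.39 V
I_R2 = (V_1 - V_2)/R2 = (10.23 - 0)/22 = 0.4648 A
P_R2 = I_R2² × R2 = (0.4648)² × 22 = 4.754 W

Final answer: 4.754 W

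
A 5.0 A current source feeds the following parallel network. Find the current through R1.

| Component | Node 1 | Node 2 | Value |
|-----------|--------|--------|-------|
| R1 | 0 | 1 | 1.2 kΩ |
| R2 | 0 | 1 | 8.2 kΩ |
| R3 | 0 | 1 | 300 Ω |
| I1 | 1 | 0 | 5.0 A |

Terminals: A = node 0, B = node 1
All resistors sit directly between nodes 0 and 1, so they are in parallel and share one voltage V; the full source current 5 A splits among them.
1/R_par = 1/1200 + 1/8200 + 1/300 = 0.004289 S  =>  R_par = 233.2 Ω
V = I × R_par = 5 × 233.2 = 1166 V
I_R1 = V/R1 = 1166/1200 = 0.9716 A

Final answer: 0.9716 A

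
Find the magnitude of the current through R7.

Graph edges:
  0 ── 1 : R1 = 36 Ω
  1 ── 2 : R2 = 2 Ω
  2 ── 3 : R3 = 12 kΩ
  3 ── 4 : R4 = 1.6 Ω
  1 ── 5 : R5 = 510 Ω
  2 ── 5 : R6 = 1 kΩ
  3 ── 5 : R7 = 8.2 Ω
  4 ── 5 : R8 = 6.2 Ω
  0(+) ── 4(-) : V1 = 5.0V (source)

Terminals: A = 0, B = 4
Nodal analysis, taking node 4 as the 0 V reference.
Source V1 fixes V_0 = 5 V.
KCL at each unknown node (sum of currents leaving = 0; resistances in Ω):
  Node 1: (V_1 - 5)/36 + (V_1 - V_2)/2 + (V_1 - V_5)/510 = 0
  Node 2: (V_2 - V_1)/2 + (V_2 - V_3)/12000 + (V_2 - V_5)/1000 = 0
  Node 3: (V_3 - V_2)/12000 + (V_3 - 0)/1.6 + (V_3 - V_5)/8.2 = 0
  Node 5: (V_5 - V_1)/510 + (V_5 - V_2)/1000 + (V_5 - V_3)/8.2 + (V_5 - 0)/6.2 = 0
Collecting terms (coefficients in siemens):
  0.5297·V_1 - 0.5·V_2 - 0.001961·V_5 = 0.1389
  0.5011·V_2 - 0.5·V_1 - 0.00008333·V_3 - 0.001·V_5 = 0
  0.747·V_3 - 0.00008333·V_2 - 0.122·V_5 = 0
  0.2862·V_5 - 0.001961·V_1 - 0.001·V_2 - 0.122·V_3 = 0
Solving these 4 simultaneous equations (Gaussian elimination) gives:
  V_1 = 4.511 V, V_2 = 4.502 V, V_3 = 0.008722 V, V_5 = 0.05035 V
I_R7 = (V_3 - V_5)/R7 = (0.008722 - 0.05035)/8.2 = -0.005077 A
|I_R7| = 0.005077 A

Final answer: |I_R7| = 0.005077 A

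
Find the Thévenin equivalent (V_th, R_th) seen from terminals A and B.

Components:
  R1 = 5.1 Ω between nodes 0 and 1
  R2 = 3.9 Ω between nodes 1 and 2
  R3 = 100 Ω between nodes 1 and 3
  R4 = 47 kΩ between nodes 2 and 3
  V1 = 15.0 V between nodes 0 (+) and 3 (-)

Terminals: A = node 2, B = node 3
Step 1 — V_th is the open-circuit voltage V_A - V_B (nothing connected across the terminals).
Nodal analysis, taking node 3 as the 0 V reference.
Source V1 fixes V_0 = 15 V.
KCL at each unknown node (sum of currents leaving = 0; resistances in Ω):
  Node 1: (V_1 - 15)/5.1 + (V_1 - V_2)/3.9 + (V_1 - 0)/100 = 0
  Node 2: (V_2 - V_1)/3.9 + (V_2 - 0)/47000 = 0
Collecting terms (coefficients in siemens):
  0.4625·V_1 - 0.2564·V_2 = 2.941
  0.2564·V_2 - 0.2564·V_1 = 0
Determinant D = (0.4625)(0.2564) - (-0.2564)(-0.2564) = 0.05285
V_1 = [(2.941)(0.2564) - (-0.2564)(0)]/D = 14.27 V
V_2 = [(0.4625)(0) - (2.941)(-0.2564)]/D = 14.27 V
V_th = V_2 - V_3 = 14.27 - 0 = 14.27 V
Step 2 — R_th: zero the source — replace V1 by a short circuit (node 3 merges into node 0) — and find the resistance seen between A (node 2) and B (node 0).
Reduce the network between node 2 (A) and node 0 (B) by series/parallel combination:
  Rp1 = R1 ‖ R3 (parallel, both between nodes 0 and 1) = 1/(1/5.1 + 1/100) = 4.853 Ω
  Rs1 = R2 + Rp1 (series, joined only at node 1) = 3.9 + 4.853 = 8.753 Ω
  Rp2 = R4 ‖ Rs1 (parallel, both between nodes 0 and 2) = 1/(1/47000 + 1/8.753) = 8.751 Ω
R_th = 8.751 Ω

Final answer: V_th = 14.27 V, R_th = 8.751 Ω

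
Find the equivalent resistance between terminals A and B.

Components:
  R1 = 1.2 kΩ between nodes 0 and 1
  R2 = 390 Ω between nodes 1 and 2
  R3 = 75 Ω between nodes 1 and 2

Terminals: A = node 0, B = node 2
Reduce the network between node 0 (A) and node 2 (B) by series/parallel combination:
  Rp1 = R2 ‖ R3 (parallel, both between nodes 1 and 2) = 1/(1/390 + 1/75) = 62.9 Ω
  Rs1 = R1 + Rp1 (series, joined only at node 1) = 1200 + 62.9 = 1263 Ω
R_eq = 1.263 kΩ

Final answer: 1.263 kΩ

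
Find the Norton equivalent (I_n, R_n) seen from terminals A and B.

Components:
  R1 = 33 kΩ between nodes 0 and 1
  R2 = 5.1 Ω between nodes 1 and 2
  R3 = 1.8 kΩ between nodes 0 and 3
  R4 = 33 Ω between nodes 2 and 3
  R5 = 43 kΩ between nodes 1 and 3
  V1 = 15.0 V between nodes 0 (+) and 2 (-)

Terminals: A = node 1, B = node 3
Find the Thévenin equivalent first; then I_n = V_th/R_th and R_n = R_th.
Step 1 — V_th is the open-circuit voltage V_A - V_B (nothing connected across the terminals).
Nodal analysis, taking node 2 as the 0 V reference.
Source V1 fixes V_0 = 15 V.
KCL at each unknown node (sum of currents leaving = 0; resistances in Ω):
  Node 1: (V_1 - 15)/33000 + (V_1 - 0)/5.1 + (V_1 - V_3)/43000 = 0
  Node 3: (V_3 - 15)/1800 + (V_3 - 0)/33 + (V_3 - V_1)/43000 = 0
Collecting terms (coefficients in siemens):
  0.1961·V_1 - 0.00002326·V_3 = 0.0004545
  0.03088·V_3 - 0.00002326·V_1 = 0.008333
Determinant D = (0.1961)(0.03088) - (-0.00002326)(-0.00002326) = 0.006057
V_1 = [(0.0004545)(0.03088) - (-0.00002326)(0.008333)]/D = 0.00235 V
V_3 = [(0.1961)(0.008333) - (0.0004545)(-0.00002326)]/D = 0.2698 V
V_th = V_1 - V_3 = 0.00235 - 0.2698 = -0.2675 V
Step 2 — R_th: zero the source — replace V1 by a short circuit (node 2 merges into node 0) — and find the resistance seen between A (node 1) and B (node 3).
Reduce the network between node 1 (A) and node 3 (B) by series/parallel combination:
  Rp1 = R1 ‖ R2 (parallel, both between nodes 0 and 1) = 1/(1/33000 + 1/5.1) = 5.099 Ω
  Rp2 = R3 ‖ R4 (parallel, both between nodes 0 and 3) = 1/(1/1800 + 1/33) = 32.41 Ω
  Rs1 = Rp1 + Rp2 (series, joined only at node 0) = 5.099 + 32.41 = 37.51 Ω
  Rp3 = R5 ‖ Rs1 (parallel, both between nodes 1 and 3) = 1/(1/43000 + 1/37.51) = 37.47 Ω
R_th = 37.47 Ω
I_n = V_th/R_th = -0.2675/37.47 = -0.007139 A, and R_n = R_th = 37.47 Ω

Final answer: I_n = -0.007139 A, R_n = 37.47 Ω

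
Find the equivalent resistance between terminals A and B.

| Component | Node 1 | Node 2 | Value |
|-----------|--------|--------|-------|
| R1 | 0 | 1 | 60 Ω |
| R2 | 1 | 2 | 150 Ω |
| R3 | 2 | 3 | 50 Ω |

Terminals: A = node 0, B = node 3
Reduce the network between node 0 (A) and node 3 (B) by series/parallel combination:
  Rs1 = R1 + R2 (series, joined only at node 1) = 60 + 150 = 210 Ω
  Rs2 = R3 + Rs1 (series, joined only at node 2) = 50 + 210 = 260 Ω
R_eq = 260 Ω

Final answer: 260 Ω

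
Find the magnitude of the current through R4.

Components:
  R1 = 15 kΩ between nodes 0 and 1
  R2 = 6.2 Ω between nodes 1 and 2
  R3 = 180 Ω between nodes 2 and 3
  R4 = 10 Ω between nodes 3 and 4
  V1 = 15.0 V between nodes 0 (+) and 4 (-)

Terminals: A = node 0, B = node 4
Nodal analysis, taking node 4 as the 0 V reference.
Source V1 fixes V_0 = 15 V.
KCL at each unknown node (sum of currents leaving = 0; resistances in Ω):
  Node 1: (V_1 - 15)/15000 + (V_1 - V_2)/6.2 = 0
  Node 2: (V_2 - V_1)/6.2 + (V_2 - V_3)/180 = 0
  Node 3: (V_3 - V_2)/180 + (V_3 - 0)/10 = 0
Collecting terms (coefficients in siemens):
  0.1614·V_1 - 0.1613·V_2 = 0.001
  0.1668·V_2 - 0.1613·V_1 - 0.005556·V_3 = 0
  0.1056·V_3 - 0.005556·V_2 = 0
Solving these 3 simultaneous equations (Gaussian elimination) gives:
  V_1 = 0.1937 V, V_2 = 0.1875 V, V_3 = 0.009871 V
I_R4 = (V_3 - V_4)/R4 = (0.009871 - 0)/10 = 0.0009871 A
|I_R4| = 0.0009871 A

Final answer: |I_R4| = 0.0009871 A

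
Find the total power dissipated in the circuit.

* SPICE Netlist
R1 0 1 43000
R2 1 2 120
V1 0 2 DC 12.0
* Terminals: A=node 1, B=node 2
Nodal analysis, taking node 2 as the 0 V reference.
Source V1 fixes V_0 = 12 V.
KCL at each unknown node (sum of currents leaving = 0; resistances in Ω):
  Node 1: (V_1 - 12)/43000 + (V_1 - 0)/120 = 0
Collecting terms: 0.008357 × V_1 = 0.0002791  =>  V_1 = 0.0334 V
Power in each resistor, P = (ΔV)²/R:
  P_R1 = (12 - 0.0334)²/43000 = 0.00333 W
  P_R2 = (0.0334 - 0)²/120 = 0.000009294 W
P_total = P_R1 + P_R2 = 0.00334 W

Final answer: 0.00334 W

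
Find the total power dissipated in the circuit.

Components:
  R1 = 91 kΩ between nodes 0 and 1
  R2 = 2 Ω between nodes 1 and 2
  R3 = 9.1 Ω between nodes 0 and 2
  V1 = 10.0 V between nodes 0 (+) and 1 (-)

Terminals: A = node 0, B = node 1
Nodal analysis, taking node 1 as the 0 V reference.
Source V1 fixes V_0 = 10 V.
KCL at each unknown node (sum of currents leaving = 0; resistances in Ω):
  Node 2: (V_2 - 0)/2 + (V_2 - 10)/9.1 = 0
Collecting terms: 0.6099 × V_2 = 1.099  =>  V_2 = 1.802 V
Power in each resistor, P = (ΔV)²/R:
  P_R1 = (10 - 0)²/91000 = 0.001099 W
  P_R2 = (0 - 1.802)²/2 = 1.623 W
  P_R3 = (10 - 1.802)²/9.1 = 7.386 W
P_total = P_R1 + P_R2 + P_R3 = 9.01 W

Final answer: 9.01 W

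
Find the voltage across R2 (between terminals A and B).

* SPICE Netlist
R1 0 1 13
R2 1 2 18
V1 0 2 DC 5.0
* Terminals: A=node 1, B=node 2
R1 and R2 are in series across V1 (node 0 → node 1 → node 2), and the output A–B is taken across R2, so this is a voltage divider.
Series current: I = V1/(R1 + R2) = 5/(13 + 18) = 5/31 = 0.1613 A
V_R2 = I × R2 = V1 × R2/(R1 + R2) = 5 × 18/31 = 2.903 V

Final answer: 2.903 V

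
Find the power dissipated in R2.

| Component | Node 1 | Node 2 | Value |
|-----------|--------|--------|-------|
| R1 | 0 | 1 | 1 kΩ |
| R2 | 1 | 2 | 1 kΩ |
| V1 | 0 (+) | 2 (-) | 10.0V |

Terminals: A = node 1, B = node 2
Nodal analysis, taking node 2 as the 0 V reference.
Source V1 fixes V_0 = 10 V.
KCL at each unknown node (sum of currents leaving = 0; resistances in Ω):
  Node 1: (V_1 - 10)/1000 + (V_1 - 0)/1000 = 0
Collecting terms: 0.002 × V_1 = 0.01  =>  V_1 = 5 V
I_R2 = (V_1 - V_2)/R2 = (5 - 0)/1000 = 0.005 A
P_R2 = I_R2² × R2 = (0.005)² × 1000 = 0.025 W

Final answer: 0.025 W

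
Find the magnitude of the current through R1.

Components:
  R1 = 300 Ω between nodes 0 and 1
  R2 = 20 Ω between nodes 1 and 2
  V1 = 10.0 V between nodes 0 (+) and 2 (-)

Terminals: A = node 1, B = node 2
Nodal analysis, taking node 2 as the 0 V reference.
Source V1 fixes V_0 = 10 V.
KCL at each unknown node (sum of currents leaving = 0; resistances in Ω):
  Node 1: (V_1 - 10)/300 + (V_1 - 0)/20 = 0
Collecting terms: 0.05333 × V_1 = 0.03333  =>  V_1 = 0.625 V
I_R1 = (V_0 - V_1)/R1 = (10 - 0.625)/300 = 0.03125 A
|I_R1| = 0.03125 A

Final answer: |I_R1| = 0.03125 A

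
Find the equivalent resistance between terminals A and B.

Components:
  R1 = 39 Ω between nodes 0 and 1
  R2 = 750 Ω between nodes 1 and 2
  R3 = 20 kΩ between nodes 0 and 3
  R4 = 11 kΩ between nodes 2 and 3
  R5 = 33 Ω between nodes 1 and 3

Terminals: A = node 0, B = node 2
The network is not a plain series/parallel combination. Inject a 1 A test current into terminal A (node 0) and return it from terminal B (node 2); then R_eq = V_A / (1 A).
Nodal analysis, taking node 2 as the 0 V reference.
Current source I_test pushes 1 A into node 0 and draws it out of node 2.
KCL at each unknown node (sum of currents leaving = 0; resistances in Ω):
  Node 0: (V_0 - V_1)/39 + (V_0 - V_3)/20000 - 1 = 0
  Node 1: (V_1 - V_0)/39 + (V_1 - 0)/750 + (V_1 - V_3)/33 = 0
  Node 3: (V_3 - V_0)/20000 + (V_3 - V_1)/33 + (V_3 - 0)/11000 = 0
Collecting terms (coefficients in siemens):
  0.02569·V_0 - 0.02564·V_1 - 0.00005·V_3 = 1
  0.05728·V_1 - 0.02564·V_0 - 0.0303·V_3 = 0
  0.03044·V_3 - 0.00005·V_0 - 0.0303·V_1 = 0
Solving these 3 simultaneous equations (Gaussian elimination) gives:
  V_0 = 741.2 V, V_1 = 702.3 V, V_3 = 700.2 V
R_eq = V_0 / 1 A = 741.2 Ω

Final answer: 741.2 Ω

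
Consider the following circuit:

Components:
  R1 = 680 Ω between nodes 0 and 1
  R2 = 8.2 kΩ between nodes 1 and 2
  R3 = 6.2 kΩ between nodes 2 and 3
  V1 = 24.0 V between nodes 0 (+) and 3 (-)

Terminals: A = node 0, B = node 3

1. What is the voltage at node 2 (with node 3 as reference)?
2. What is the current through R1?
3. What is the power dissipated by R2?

Nodal analysis, taking node 3 as the 0 V reference.
Source V1 fixes V_0 = 24 V.
KCL at each unknown node (sum of currents leaving = 0; resistances in Ω):
  Node 1: (V_1 - 24)/680 + (V_1 - V_2)/8200 = 0
  Node 2: (V_2 - V_1)/8200 + (V_2 - 0)/6200 = 0
Collecting terms (coefficients in siemens):
  0.001593·V_1 - 0.000122·V_2 = 0.03529
  0.0002832·V_2 - 0.000122·V_1 = 0
Determinant D = (0.001593)(0.0002832) - (-0.000122)(-0.000122) = 0.0000004362
V_1 = [(0.03529)(0.0002832) - (-0.000122)(0)]/D = 22.92 V
V_2 = [(0.001593)(0) - (0.03529)(-0.000122)]/D = 9.867 V
Part 1:
  Read off the nodal solution: V_2 = 9.867 V
Part 2:
  I_R1 = (V_0 - V_1)/R1 = (24 - 22.92)/680 = 0.001592 A
  Magnitude: I_R1 = 0.001592 A
Part 3:
  I_R2 = (V_1 - V_2)/R2 = (22.92 - 9.867)/8200 = 0.001592 A
  P_R2 = I_R2² × R2 = (0.001592)² × 8200 = 0.02077 W

Final answers:
1. V_2 = 9.867 V
2. I_R1 = 0.001592 A
3. P_R2 = 0.02077 W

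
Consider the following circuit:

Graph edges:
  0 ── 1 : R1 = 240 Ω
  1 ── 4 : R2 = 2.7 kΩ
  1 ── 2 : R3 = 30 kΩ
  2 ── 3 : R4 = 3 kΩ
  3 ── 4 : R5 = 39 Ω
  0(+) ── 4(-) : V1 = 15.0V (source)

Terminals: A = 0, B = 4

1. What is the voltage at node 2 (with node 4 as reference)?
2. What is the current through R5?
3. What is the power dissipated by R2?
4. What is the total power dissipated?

Nodal analysis, taking node 4 as the 0 V reference.
Source V1 fixes V_0 = 15 V.
KCL at each unknown node (sum of currents leaving = 0; resistances in Ω):
  Node 1: (V_1 - 15)/240 + (V_1 - 0)/2700 + (V_1 - V_2)/30000 = 0
  Node 2: (V_2 - V_1)/30000 + (V_2 - V_3)/3000 = 0
  Node 3: (V_3 - V_2)/3000 + (V_3 - 0)/39 = 0
Collecting terms (coefficients in siemens):
  0.00457·V_1 - 0.00003333·V_2 = 0.0625
  0.0003667·V_2 - 0.00003333·V_1 - 0.0003333·V_3 = 0
  0.02597·V_3 - 0.0003333·V_2 = 0
Solving these 3 simultaneous equations (Gaussian elimination) gives:
  V_1 = 13.68 V, V_2 = 1.259 V, V_3 = 0.01615 V
Part 1:
  Read off the nodal solution: V_2 = 1.259 V
Part 2:
  I_R5 = (V_3 - V_4)/R5 = (0.01615 - 0)/39 = 0.0004142 A
  Magnitude: I_R5 = 0.0004142 A
Part 3:
  I_R2 = (V_1 - V_4)/R2 = (13.68 - 0)/2700 = 0.005068 A
  P_R2 = I_R2² × R2 = (0.005068)² × 2700 = 0.06935 W
Part 4:
  Power in each resistor, P = (ΔV)²/R:
    P_R1 = (15 - 13.68)²/240 = 0.007214 W
    P_R2 = (13.68 - 0)²/2700 = 0.06935 W
    P_R3 = (13.68 - 1.259)²/30000 = 0.005146 W
    P_R4 = (1.259 - 0.01615)²/3000 = 0.0005146 W
    P_R5 = (0.01615 - 0)²/39 = 0.00000669 W
  P_total = P_R1 + P_R2 + P_R3 + P_R4 + P_R5 = 0.08224 W

Final answers:
1. V_2 = 1.259 V
2. I_R5 = 0.0004142 A
3. P_R2 = 0.06935 W
4. P_total = 0.08224 W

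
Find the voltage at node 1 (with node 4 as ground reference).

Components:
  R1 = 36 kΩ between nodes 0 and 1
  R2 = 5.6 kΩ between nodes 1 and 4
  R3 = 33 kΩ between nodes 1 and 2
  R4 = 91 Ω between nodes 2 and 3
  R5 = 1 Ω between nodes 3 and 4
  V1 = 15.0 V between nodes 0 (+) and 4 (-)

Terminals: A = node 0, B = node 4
Nodal analysis, taking node 4 as the 0 V reference.
Source V1 fixes V_0 = 15 V.
KCL at each unknown node (sum of currents leaving = 0; resistances in Ω):
  Node 1: (V_1 - 15)/36000 + (V_1 - 0)/5600 + (V_1 - V_2)/33000 = 0
  Node 2: (V_2 - V_1)/33000 + (V_2 - V_3)/91 = 0
  Node 3: (V_3 - V_2)/91 + (V_3 - 0)/1 = 0
Collecting terms (coefficients in siemens):
  0.0002367·V_1 - 0.0000303·V_2 = 0.0004167
  0.01102·V_2 - 0.0000303·V_1 - 0.01099·V_3 = 0
  1.011·V_3 - 0.01099·V_2 = 0
Solving these 3 simultaneous equations (Gaussian elimination) gives:
  V_1 = 1.761 V, V_2 = 0.004897 V, V_3 = 0.00005322 V
The requested potential is V_1 = 1.761 V.

Final answer: V_1 = 1.761 V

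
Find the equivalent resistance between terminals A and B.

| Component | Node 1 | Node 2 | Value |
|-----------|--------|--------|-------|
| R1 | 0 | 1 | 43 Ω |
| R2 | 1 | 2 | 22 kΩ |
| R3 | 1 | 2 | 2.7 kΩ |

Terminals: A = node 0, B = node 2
Reduce the network between node 0 (A) and node 2 (B) by series/parallel combination:
  Rp1 = R2 ‖ R3 (parallel, both between nodes 1 and 2) = 1/(1/22000 + 1/2700) = 2405 Ω
  Rs1 = R1 + Rp1 (series, joined only at node 1) = 43 + 2405 = 2448 Ω
R_eq = 2.448 kΩ

Final answer: 2.448 kΩ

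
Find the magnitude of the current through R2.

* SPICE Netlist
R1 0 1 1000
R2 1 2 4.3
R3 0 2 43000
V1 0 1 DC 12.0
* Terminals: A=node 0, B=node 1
Nodal analysis, taking node 1 as the 0 V reference.
Source V1 fixes V_0 = 12 V.
KCL at each unknown node (sum of currents leaving = 0; resistances in Ω):
  Node 2: (V_2 - 0)/4.3 + (V_2 - 12)/43000 = 0
Collecting terms: 0.2326 × V_2 = 0.0002791  =>  V_2 = 0.0012 V
I_R2 = (V_1 - V_2)/R2 = (0 - 0.0012)/4.3 = -0.000279 A
|I_R2| = 0.000279 A

Final answer: |I_R2| = 0.000279 A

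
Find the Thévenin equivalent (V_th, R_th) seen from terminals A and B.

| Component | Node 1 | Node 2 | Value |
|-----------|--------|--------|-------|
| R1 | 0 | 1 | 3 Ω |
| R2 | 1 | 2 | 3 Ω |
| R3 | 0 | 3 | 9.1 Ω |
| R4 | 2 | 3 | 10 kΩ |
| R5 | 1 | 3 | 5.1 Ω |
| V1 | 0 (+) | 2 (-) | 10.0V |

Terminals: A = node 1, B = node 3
Step 1 — V_th is the open-circuit voltage V_A - V_B (nothing connected across the terminals).
Nodal analysis, taking node 2 as the 0 V reference.
Source V1 fixes V_0 = 10 V.
KCL at each unknown node (sum of currents leaving = 0; resistances in Ω):
  Node 1: (V_1 - 10)/3 + (V_1 - 0)/3 + (V_1 - V_3)/5.1 = 0
  Node 3: (V_3 - 10)/9.1 + (V_3 - 0)/10000 + (V_3 - V_1)/5.1 = 0
Collecting terms (coefficients in siemens):
  0.8627·V_1 - 0.1961·V_3 = 3.333
  0.3061·V_3 - 0.1961·V_1 = 1.099
Determinant D = (0.8627)(0.3061) - (-0.1961)(-0.1961) = 0.2256
V_1 = [(3.333)(0.3061) - (-0.1961)(1.099)]/D = 5.477 V
V_3 = [(0.8627)(1.099) - (3.333)(-0.1961)]/D = 7.099 V
V_th = V_1 - V_3 = 5.477 - 7.099 = -1.622 V
Step 2 — R_th: zero the source — replace V1 by a short circuit (node 2 merges into node 0) — and find the resistance seen between A (node 1) and B (node 3).
Reduce the network between node 1 (A) and node 3 (B) by series/parallel combination:
  Rp1 = R1 ‖ R2 (parallel, both between nodes 0 and 1) = 1/(1/3 + 1/3) = 1.5 Ω
  Rp2 = R3 ‖ R4 (parallel, both between nodes 0 and 3) = 1/(1/9.1 + 1/10000) = 9.092 Ω
  Rs1 = Rp1 + Rp2 (series, joined only at node 0) = 1.5 + 9.092 = 10.59 Ω
  Rp3 = R5 ‖ Rs1 (parallel, both between nodes 1 and 3) = 1/(1/5.1 + 1/10.59) = 3.442 Ω
R_th = 3.442 Ω

Final answer: V_th = -1.622 V, R_th = 3.442 Ω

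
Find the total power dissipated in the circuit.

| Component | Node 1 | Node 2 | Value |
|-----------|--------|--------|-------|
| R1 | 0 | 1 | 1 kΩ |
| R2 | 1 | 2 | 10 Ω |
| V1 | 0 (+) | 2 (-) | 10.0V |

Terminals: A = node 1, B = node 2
Nodal analysis, taking node 2 as the 0 V reference.
Source V1 fixes V_0 = 10 V.
KCL at each unknown node (sum of currents leaving = 0; resistances in Ω):
  Node 1: (V_1 - 10)/1000 + (V_1 - 0)/10 = 0
Collecting terms: 0.101 × V_1 = 0.01  =>  V_1 = 0.09901 V
Power in each resistor, P = (ΔV)²/R:
  P_R1 = (10 - 0.09901)²/1000 = 0.09803 W
  P_R2 = (0.09901 - 0)²/10 = 0.0009803 W
P_total = P_R1 + P_R2 = 0.09901 W

Final answer: 0.09901 W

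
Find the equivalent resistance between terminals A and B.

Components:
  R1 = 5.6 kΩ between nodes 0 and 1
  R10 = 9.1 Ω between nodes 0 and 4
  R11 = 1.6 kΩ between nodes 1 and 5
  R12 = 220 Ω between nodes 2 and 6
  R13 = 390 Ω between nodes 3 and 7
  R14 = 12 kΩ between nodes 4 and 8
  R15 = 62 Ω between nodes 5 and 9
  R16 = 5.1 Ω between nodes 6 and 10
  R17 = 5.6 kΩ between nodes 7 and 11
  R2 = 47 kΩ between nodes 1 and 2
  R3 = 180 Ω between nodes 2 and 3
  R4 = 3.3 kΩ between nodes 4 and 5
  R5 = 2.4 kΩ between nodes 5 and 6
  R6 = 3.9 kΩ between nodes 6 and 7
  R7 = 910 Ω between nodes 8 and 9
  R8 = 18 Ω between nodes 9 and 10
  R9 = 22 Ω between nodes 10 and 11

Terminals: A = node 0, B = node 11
The network is not a plain series/parallel combination. Inject a 1 A test current into terminal A (node 0) and return it from terminal B (node 11); then R_eq = V_A / (1 A).
Nodal analysis, taking node 11 as the 0 V reference.
Current source I_test pushes 1 A into node 0 and draws it out of node 11.
KCL at each unknown node (sum of currents leaving = 0; resistances in Ω):
  Node 0: (V_0 - V_1)/5600 + (V_0 - V_4)/9.1 - 1 = 0
  Node 1: (V_1 - V_0)/5600 + (V_1 - V_2)/47000 + (V_1 - V_5)/1600 = 0
  Node 2: (V_2 - V_1)/47000 + (V_2 - V_3)/180 + (V_2 - V_6)/220 = 0
  Node 3: (V_3 - V_2)/180 + (V_3 - V_7)/390 = 0
  Node 4: (V_4 - V_0)/9.1 + (V_4 - V_5)/3300 + (V_4 - V_8)/12000 = 0
  Node 5: (V_5 - V_1)/1600 + (V_5 - V_4)/3300 + (V_5 - V_6)/2400 + (V_5 - V_9)/62 = 0
  Node 6: (V_6 - V_2)/220 + (V_6 - V_5)/2400 + (V_6 - V_7)/3900 + (V_6 - V_10)/5.1 = 0
  Node 7: (V_7 - V_3)/390 + (V_7 - V_6)/3900 + (V_7 - 0)/5600 = 0
  Node 8: (V_8 - V_4)/12000 + (V_8 - V_9)/910 = 0
  Node 9: (V_9 - V_5)/62 + (V_9 - V_8)/910 + (V_9 - V_10)/18 = 0
  Node 10: (V_10 - V_6)/5.1 + (V_10 - V_9)/18 + (V_10 - 0)/22 = 0
Collecting terms (coefficients in siemens):
  0.1101·V_0 - 0.0001786·V_1 - 0.1099·V_4 = 1
  0.0008248·V_1 - 0.0001786·V_0 - 0.00002128·V_2 - 0.000625·V_5 = 0
  0.01012·V_2 - 0.00002128·V_1 - 0.005556·V_3 - 0.004545·V_6 = 0
  0.00812·V_3 - 0.005556·V_2 - 0.002564·V_7 = 0
  0.1103·V_4 - 0.1099·V_0 - 0.000303·V_5 - 0.00008333·V_8 = 0
  0.01747·V_5 - 0.000625·V_1 - 0.000303·V_4 - 0.0004167·V_6 - 0.01613·V_9 = 0
  0.2013·V_6 - 0.004545·V_2 - 0.0004167·V_5 - 0.0002564·V_7 - 0.1961·V_10 = 0
  0.002999·V_7 - 0.002564·V_3 - 0.0002564·V_6 = 0
  0.001182·V_8 - 0.00008333·V_4 - 0.001099·V_9 = 0
  0.07278·V_9 - 0.01613·V_5 - 0.001099·V_8 - 0.05556·V_10 = 0
  0.2971·V_10 - 0.1961·V_6 - 0.05556·V_9 = 0
Solving these 11 simultaneous equations (Gaussian elimination) gives:
  V_0 = 2008 V, V_1 = 503 V, V_2 = 23.53 V, V_3 = 22.87 V
  V_4 = 2001 V, V_5 = 89.43 V, V_6 = 22.09 V, V_7 = 21.44 V
  V_8 = 177.5 V, V_9 = 39.23 V, V_10 = 21.92 V
R_eq = V_0 / 1 A = 2008 Ω = 2.008 kΩ

Final answer: 2.008 kΩ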